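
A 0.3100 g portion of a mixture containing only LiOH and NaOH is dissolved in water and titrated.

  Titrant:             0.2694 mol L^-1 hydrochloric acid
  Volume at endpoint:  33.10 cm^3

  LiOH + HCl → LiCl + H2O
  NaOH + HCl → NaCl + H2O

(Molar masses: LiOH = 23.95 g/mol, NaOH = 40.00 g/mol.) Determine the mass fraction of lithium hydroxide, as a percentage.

n(HCl) = 0.03310 × 0.2694 = 8.917 × 10^-3 mol
Let x = n(LiOH), y = n(NaOH).
Titrant: 1x + 1y = 8.917 × 10^-3;  mass: 23.95x + 40.00y = 0.3100
Solving, x = 2.909 × 10^-3 mol, y = 6.008 × 10^-3 mol
mass of LiOH = 2.909 × 10^-3 × 23.95 = 0.06966 g
% LiOH = 0.06966 / 0.3100 × 100 = 22.47 %

22.47 %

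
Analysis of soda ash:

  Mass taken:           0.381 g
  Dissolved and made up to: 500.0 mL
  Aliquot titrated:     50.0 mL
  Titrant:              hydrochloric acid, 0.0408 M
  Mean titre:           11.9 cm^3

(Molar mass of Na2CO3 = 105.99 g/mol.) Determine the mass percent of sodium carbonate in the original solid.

Na2CO3 + 2 HCl → 2 NaCl + H2O + CO2
n(HCl) per titration = 0.0119 × 0.0408 = 4.86 × 10^-4 mol
From the 1:2 ratio, n(Na2CO3) in each aliquot = 1/2 × 4.86 × 10^-4 = 2.43 × 10^-4 mol
n(Na2CO3) in the whole flask = 2.43 × 10^-4 × 500.0/50.0 = 2.43 × 10^-3 mol
mass of Na2CO3 = 2.43 × 10^-3 × 105.99 = 0.257 g
% Na2CO3 = 0.257 / 0.381 × 100 = 67.5 %

67.5 %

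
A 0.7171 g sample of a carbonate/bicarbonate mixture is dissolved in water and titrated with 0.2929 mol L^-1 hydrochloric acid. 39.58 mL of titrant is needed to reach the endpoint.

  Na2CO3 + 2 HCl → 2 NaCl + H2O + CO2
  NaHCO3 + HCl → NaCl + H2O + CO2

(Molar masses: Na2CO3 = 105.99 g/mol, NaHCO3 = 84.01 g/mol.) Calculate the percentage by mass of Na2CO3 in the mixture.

n(HCl) = 0.03958 × 0.2929 = 0.01159 mol
Let x = n(Na2CO3), y = n(NaHCO3).
Titrant: 2x + 1y = 0.01159;  mass: 105.99x + 84.01y = 0.7171
Solving, x = 4.140 × 10^-3 mol, y = 3.312 × 10^-3 mol
mass of Na2CO3 = 4.140 × 10^-3 × 105.99 = 0.4388 g
% Na2CO3 = 0.4388 / 0.7171 × 100 = 61.20 %

61.20 %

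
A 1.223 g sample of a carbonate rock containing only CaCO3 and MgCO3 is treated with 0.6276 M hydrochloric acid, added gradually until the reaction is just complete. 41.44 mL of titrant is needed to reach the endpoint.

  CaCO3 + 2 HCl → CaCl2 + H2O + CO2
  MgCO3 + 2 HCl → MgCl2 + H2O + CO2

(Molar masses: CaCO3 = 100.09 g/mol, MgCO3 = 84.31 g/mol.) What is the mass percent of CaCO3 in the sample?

n(HCl) = 0.04144 × 0.6276 = 0.02601 mol
Let x = n(CaCO3), y = n(MgCO3).
Titrant: 2x + 2y = 0.02601;  mass: 100.09x + 84.31y = 1.223
Solving, x = 8.026 × 10^-3 mol, y = 4.978 × 10^-3 mol
mass of CaCO3 = 8.026 × 10^-3 × 100.09 = 0.8033 g
% CaCO3 = 0.8033 / 1.223 × 100 = 65.68 %

65.68 %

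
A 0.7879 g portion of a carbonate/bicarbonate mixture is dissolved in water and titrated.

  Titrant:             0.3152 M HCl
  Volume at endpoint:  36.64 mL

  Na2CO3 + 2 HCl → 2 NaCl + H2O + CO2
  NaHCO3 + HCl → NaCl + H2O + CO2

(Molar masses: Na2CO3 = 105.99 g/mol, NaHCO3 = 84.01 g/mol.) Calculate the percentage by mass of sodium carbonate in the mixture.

39.54 %

n(HCl) = 0.03664 × 0.3152 = 0.01155 mol
Let x = n(Na2CO3), y = n(NaHCO3).
Titrant: 2x + 1y = 0.01155;  mass: 105.99x + 84.01y = 0.7879
Solving, x = 2.939 × 10^-3 mol, y = 5.670 × 10^-3 mol
mass of Na2CO3 = 2.939 × 10^-3 × 105.99 = 0.3115 g
% Na2CO3 = 0.3115 / 0.7879 × 100 = 39.54 %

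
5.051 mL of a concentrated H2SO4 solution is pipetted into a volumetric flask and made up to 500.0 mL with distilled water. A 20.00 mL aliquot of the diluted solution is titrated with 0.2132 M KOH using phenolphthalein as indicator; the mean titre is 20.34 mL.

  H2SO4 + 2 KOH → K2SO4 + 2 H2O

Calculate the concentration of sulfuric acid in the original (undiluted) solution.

n(KOH) = 0.02034 × 0.2132 = 4.336 × 10^-3 mol
From the 1:2 ratio, n(H2SO4) in the aliquot = 1/2 × 4.336 × 10^-3 = 2.168 × 10^-3 mol
[H2SO4]_dilute = 2.168 × 10^-3 / 0.02000 = 0.1084 mol/L
Dilution factor = 500.0 / 5.051 = 98.99
[H2SO4]_stock = 0.1084 × 98.99 = 10.73 mol/L

10.73 M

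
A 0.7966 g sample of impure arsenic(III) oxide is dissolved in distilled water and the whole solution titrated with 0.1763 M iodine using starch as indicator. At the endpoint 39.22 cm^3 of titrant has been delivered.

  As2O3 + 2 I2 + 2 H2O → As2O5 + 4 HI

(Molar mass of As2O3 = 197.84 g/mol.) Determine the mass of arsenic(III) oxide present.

0.6840 g

n(I2) = 0.03922 L × 0.1763 mol/L = 6.914 × 10^-3 mol
From the 1:2 ratio, n(As2O3) = 1/2 × 6.914 × 10^-3 = 3.457 × 10^-3 mol
mass of As2O3 = 3.457 × 10^-3 × 197.84 g/mol = 0.6840 g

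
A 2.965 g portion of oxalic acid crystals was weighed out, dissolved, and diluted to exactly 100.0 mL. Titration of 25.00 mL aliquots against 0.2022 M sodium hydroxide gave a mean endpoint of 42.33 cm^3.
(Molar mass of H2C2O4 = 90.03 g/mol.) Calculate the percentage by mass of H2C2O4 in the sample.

H2C2O4 + 2 NaOH → Na2C2O4 + 2 H2O
n(NaOH) per titration = 0.04233 × 0.2022 = 8.559 × 10^-3 mol
From the 1:2 ratio, n(H2C2O4) in each aliquot = 1/2 × 8.559 × 10^-3 = 4.280 × 10^-3 mol
n(H2C2O4) in the whole flask = 4.280 × 10^-3 × 100.0/25.00 = 0.01712 mol
mass of H2C2O4 = 0.01712 × 90.03 = 1.541 g
% H2C2O4 = 1.541 / 2.965 × 100 = 51.98 %

51.98 %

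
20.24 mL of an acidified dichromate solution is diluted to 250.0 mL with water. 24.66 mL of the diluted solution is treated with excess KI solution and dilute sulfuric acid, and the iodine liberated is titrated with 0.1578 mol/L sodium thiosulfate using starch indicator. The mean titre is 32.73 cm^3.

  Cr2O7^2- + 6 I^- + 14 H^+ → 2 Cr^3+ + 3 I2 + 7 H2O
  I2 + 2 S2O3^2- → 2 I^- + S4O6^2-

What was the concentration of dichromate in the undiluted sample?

n(S2O3^2-) = 0.03273 × 0.1578 = 5.165 × 10^-3 mol
n(I2) = n(S2O3^2-)/2 = 2.582 × 10^-3 mol
From the 1:3 ratio, n(Cr2O7^2-) in the aliquot = 1/3 × 2.582 × 10^-3 = 8.608 × 10^-4 mol
[Cr2O7^2-]_dilute = 8.608 × 10^-4 / 0.02466 = 0.03491 mol/L
[Cr2O7^2-]_original = 0.03491 × 250.0/20.24 = 0.4312 mol/L

0.4312 mol/L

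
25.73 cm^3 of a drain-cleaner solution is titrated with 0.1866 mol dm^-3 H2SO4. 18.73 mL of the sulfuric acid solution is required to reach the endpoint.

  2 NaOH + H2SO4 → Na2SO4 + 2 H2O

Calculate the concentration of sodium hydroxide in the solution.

0.2717 mol/L

n(H2SO4) = 0.01873 L × 0.1866 mol/L = 3.495 × 10^-3 mol
From the 2:1 mole ratio, n(NaOH) = 2/1 × 3.495 × 10^-3 = 6.990 × 10^-3 mol
[NaOH] = 6.990 × 10^-3 mol / 0.02573 L = 0.2717 mol/L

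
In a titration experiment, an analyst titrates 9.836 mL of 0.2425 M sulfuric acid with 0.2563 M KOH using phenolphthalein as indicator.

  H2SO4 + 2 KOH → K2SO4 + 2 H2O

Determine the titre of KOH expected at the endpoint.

18.61 mL

n(H2SO4) = 0.009836 L × 0.2425 mol/L = 2.385 × 10^-3 mol
From the 2:1 stoichiometry, n(KOH) = 2/1 × 2.385 × 10^-3 = 4.770 × 10^-3 mol
V(KOH) = 4.770 × 10^-3 mol / 0.2563 mol/L = 0.01861 L = 18.61 mL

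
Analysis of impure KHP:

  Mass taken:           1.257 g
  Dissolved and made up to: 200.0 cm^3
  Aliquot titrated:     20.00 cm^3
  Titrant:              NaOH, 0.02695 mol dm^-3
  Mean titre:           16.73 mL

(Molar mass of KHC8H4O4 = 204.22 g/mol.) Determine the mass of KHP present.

KHC8H4O4 + NaOH → KNaC8H4O4 + H2O
n(NaOH) per titration = 0.01673 × 0.02695 = 4.509 × 10^-4 mol
n(KHC8H4O4) in each aliquot = 4.509 × 10^-4 mol (1:1 ratio)
n(KHC8H4O4) in the whole flask = 4.509 × 10^-4 × 200.0/20.00 = 4.509 × 10^-3 mol
mass of KHC8H4O4 = 4.509 × 10^-3 × 204.22 = 0.9208 g

0.9208 g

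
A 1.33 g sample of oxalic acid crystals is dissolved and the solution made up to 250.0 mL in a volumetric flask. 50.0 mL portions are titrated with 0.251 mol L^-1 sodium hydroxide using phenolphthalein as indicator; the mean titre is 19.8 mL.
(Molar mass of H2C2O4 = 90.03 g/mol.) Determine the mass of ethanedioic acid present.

H2C2O4 + 2 NaOH → Na2C2O4 + 2 H2O
n(NaOH) per titration = 0.0198 × 0.251 = 4.97 × 10^-3 mol
From the 1:2 ratio, n(H2C2O4) in each aliquot = 1/2 × 4.97 × 10^-3 = 2.48 × 10^-3 mol
n(H2C2O4) in the whole flask = 2.48 × 10^-3 × 250.0/50.0 = 0.0124 mol
mass of H2C2O4 = 0.0124 × 90.03 = 1.12 g

1.12 g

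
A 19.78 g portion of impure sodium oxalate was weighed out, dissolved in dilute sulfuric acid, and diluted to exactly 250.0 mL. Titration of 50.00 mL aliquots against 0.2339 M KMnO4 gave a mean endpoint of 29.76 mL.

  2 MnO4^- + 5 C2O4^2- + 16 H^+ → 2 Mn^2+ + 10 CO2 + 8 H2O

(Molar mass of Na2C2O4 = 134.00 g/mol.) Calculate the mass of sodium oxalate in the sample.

n(KMnO4) per titration = 0.02976 × 0.2339 = 6.961 × 10^-3 mol
From the 5:2 ratio, n(Na2C2O4) in each aliquot = 5/2 × 6.961 × 10^-3 = 0.01740 mol
n(Na2C2O4) in the whole flask = 0.01740 × 250.0/50.00 = 0.08701 mol
mass of Na2C2O4 = 0.08701 × 134.00 = 11.66 g

11.66 g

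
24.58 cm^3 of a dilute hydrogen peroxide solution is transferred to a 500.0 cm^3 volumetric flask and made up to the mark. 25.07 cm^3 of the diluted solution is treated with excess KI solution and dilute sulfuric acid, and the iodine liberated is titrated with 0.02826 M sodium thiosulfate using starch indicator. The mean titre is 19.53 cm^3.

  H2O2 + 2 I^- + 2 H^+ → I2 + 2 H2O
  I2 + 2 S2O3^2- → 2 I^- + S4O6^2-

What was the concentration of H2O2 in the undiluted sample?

n(S2O3^2-) = 0.01953 × 0.02826 = 5.519 × 10^-4 mol
n(I2) = n(S2O3^2-)/2 = 2.760 × 10^-4 mol
n(H2O2) in the aliquot = 2.760 × 10^-4 mol (1:1 ratio)
[H2O2]_dilute = 2.760 × 10^-4 / 0.02507 = 0.01101 mol/L
[H2O2]_original = 0.01101 × 500.0/24.58 = 0.2239 mol/L

0.2239 M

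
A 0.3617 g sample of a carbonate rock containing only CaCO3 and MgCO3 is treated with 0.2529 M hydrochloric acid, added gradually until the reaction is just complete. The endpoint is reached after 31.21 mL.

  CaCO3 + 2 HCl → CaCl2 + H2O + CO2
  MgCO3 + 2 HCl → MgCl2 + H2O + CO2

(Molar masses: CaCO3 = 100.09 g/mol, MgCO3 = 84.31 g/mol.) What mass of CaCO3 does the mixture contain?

n(HCl) = 0.03121 × 0.2529 = 7.893 × 10^-3 mol
Let x = n(CaCO3), y = n(MgCO3).
Titrant: 2x + 2y = 7.893 × 10^-3;  mass: 100.09x + 84.31y = 0.3617
Solving, x = 1.836 × 10^-3 mol, y = 2.111 × 10^-3 mol
mass of CaCO3 = 1.836 × 10^-3 × 100.09 = 0.1838 g

0.1838 g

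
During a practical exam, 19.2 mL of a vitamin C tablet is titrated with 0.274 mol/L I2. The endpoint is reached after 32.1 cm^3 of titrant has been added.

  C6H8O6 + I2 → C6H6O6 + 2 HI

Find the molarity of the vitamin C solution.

0.458 mol/L

n(I2) = 0.0321 L × 0.274 mol/L = 8.80 × 10^-3 mol
n(C6H8O6) = 8.80 × 10^-3 mol (1:1 mole ratio)
[C6H8O6] = 8.80 × 10^-3 mol / 0.0192 L = 0.458 mol/L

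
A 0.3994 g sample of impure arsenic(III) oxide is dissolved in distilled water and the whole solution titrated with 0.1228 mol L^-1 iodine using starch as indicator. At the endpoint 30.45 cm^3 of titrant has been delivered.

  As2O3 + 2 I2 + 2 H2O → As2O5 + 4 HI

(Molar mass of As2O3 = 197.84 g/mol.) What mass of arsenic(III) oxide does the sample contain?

n(I2) = 0.03045 L × 0.1228 mol/L = 3.739 × 10^-3 mol
From the 1:2 ratio, n(As2O3) = 1/2 × 3.739 × 10^-3 = 1.870 × 10^-3 mol
mass of As2O3 = 1.870 × 10^-3 × 197.84 g/mol = 0.3699 g

0.3699 g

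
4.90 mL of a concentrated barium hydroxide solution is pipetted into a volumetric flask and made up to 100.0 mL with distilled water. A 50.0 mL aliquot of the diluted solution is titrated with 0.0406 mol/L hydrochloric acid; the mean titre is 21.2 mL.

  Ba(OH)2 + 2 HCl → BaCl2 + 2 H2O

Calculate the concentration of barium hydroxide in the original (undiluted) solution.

0.176 mol/L

n(HCl) = 0.0212 × 0.0406 = 8.61 × 10^-4 mol
From the 1:2 ratio, n(Ba(OH)2) in the aliquot = 1/2 × 8.61 × 10^-4 = 4.30 × 10^-4 mol
[Ba(OH)2]_dilute = 4.30 × 10^-4 / 0.0500 = 0.00861 mol/L
Dilution factor = 100.0 / 4.90 = 20.41
[Ba(OH)2]_stock = 0.00861 × 20.41 = 0.176 mol/L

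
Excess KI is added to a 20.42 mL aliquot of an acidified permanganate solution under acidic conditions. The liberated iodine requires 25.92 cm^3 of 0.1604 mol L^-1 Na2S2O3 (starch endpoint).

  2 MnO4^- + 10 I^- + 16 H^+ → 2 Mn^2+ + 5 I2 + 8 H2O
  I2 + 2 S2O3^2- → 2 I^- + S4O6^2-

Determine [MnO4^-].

0.04072 mol/L

n(S2O3^2-) = 0.02592 × 0.1604 = 4.158 × 10^-3 mol
n(I2) = n(S2O3^2-)/2 = 2.079 × 10^-3 mol
From the 2:5 ratio, n(MnO4^-) in the aliquot = 2/5 × 2.079 × 10^-3 = 8.315 × 10^-4 mol
[MnO4^-] = 8.315 × 10^-4 / 0.02042 = 0.04072 mol/L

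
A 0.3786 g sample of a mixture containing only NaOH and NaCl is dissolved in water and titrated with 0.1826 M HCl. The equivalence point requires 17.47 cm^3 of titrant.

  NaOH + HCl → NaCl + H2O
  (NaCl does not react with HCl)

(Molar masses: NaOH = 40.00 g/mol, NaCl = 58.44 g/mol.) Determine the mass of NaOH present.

n(HCl) = 0.01747 × 0.1826 = 3.190 × 10^-3 mol
Let x = n(NaOH), y = n(NaCl).
Titrant: 1x = 3.190 × 10^-3;  mass: 40.00x + 58.44y = 0.3786
Solving, x = 3.190 × 10^-3 mol, y = 4.295 × 10^-3 mol
mass of NaOH = 3.190 × 10^-3 × 40.00 = 0.1276 g

0.1276 g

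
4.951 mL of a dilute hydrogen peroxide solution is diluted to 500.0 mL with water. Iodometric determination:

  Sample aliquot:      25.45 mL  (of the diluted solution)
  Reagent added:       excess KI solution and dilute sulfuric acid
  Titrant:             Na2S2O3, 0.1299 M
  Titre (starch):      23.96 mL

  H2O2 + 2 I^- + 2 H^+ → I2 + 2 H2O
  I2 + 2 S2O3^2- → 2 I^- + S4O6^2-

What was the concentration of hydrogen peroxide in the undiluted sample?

6.175 M

n(S2O3^2-) = 0.02396 × 0.1299 = 3.112 × 10^-3 mol
n(I2) = n(S2O3^2-)/2 = 1.556 × 10^-3 mol
n(H2O2) in the aliquot = 1.556 × 10^-3 mol (1:1 ratio)
[H2O2]_dilute = 1.556 × 10^-3 / 0.02545 = 0.06115 mol/L
[H2O2]_original = 0.06115 × 500.0/4.951 = 6.175 mol/L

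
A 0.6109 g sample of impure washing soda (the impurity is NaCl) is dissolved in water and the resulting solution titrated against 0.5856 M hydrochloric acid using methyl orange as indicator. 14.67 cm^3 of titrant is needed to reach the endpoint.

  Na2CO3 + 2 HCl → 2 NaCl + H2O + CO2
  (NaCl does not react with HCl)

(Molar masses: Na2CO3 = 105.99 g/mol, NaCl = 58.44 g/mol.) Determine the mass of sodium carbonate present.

0.4553 g

n(HCl) = 0.01467 × 0.5856 = 8.591 × 10^-3 mol
Let x = n(Na2CO3), y = n(NaCl).
Titrant: 2x = 8.591 × 10^-3;  mass: 105.99x + 58.44y = 0.6109
Solving, x = 4.295 × 10^-3 mol, y = 2.663 × 10^-3 mol
mass of Na2CO3 = 4.295 × 10^-3 × 105.99 = 0.4553 g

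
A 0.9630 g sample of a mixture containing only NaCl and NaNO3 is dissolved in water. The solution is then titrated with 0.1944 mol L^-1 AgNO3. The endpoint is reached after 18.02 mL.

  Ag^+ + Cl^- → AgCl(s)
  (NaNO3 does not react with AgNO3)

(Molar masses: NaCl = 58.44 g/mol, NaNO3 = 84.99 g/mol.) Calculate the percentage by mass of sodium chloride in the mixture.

21.26 %

n(AgNO3) = 0.01802 × 0.1944 = 3.503 × 10^-3 mol
Let x = n(NaCl), y = n(NaNO3).
Titrant: 1x = 3.503 × 10^-3;  mass: 58.44x + 84.99y = 0.9630
Solving, x = 3.503 × 10^-3 mol, y = 8.922 × 10^-3 mol
mass of NaCl = 3.503 × 10^-3 × 58.44 = 0.2047 g
% NaCl = 0.2047 / 0.9630 × 100 = 21.26 %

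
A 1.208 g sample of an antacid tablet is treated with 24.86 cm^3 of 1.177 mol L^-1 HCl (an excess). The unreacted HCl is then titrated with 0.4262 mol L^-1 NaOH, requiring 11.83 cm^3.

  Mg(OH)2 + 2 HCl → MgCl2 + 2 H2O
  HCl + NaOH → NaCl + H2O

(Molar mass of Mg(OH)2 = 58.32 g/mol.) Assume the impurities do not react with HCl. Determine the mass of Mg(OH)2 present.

0.7062 g

n(HCl) added = 0.02486 × 1.177 = 0.02926 mol
n(NaOH) used in back-titration = 0.01183 × 0.4262 = 5.042 × 10^-3 mol
n(HCl) left over = 5.042 × 10^-3 mol (1:1 ratio)
n(HCl) consumed by analyte = 0.02926 − 5.042 × 10^-3 = 0.02422 mol
From the 1:2 ratio, n(Mg(OH)2) = 1/2 × 0.02422 = 0.01211 mol
mass of Mg(OH)2 = 0.01211 × 58.32 = 0.7062 g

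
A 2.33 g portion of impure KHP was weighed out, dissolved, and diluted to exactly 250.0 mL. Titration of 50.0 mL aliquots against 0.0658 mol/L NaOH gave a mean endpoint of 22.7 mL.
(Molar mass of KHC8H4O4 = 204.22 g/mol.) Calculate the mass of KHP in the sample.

1.53 g

KHC8H4O4 + NaOH → KNaC8H4O4 + H2O
n(NaOH) per titration = 0.0227 × 0.0658 = 1.49 × 10^-3 mol
n(KHC8H4O4) in each aliquot = 1.49 × 10^-3 mol (1:1 ratio)
n(KHC8H4O4) in the whole flask = 1.49 × 10^-3 × 250.0/50.0 = 7.47 × 10^-3 mol
mass of KHC8H4O4 = 7.47 × 10^-3 × 204.22 = 1.53 g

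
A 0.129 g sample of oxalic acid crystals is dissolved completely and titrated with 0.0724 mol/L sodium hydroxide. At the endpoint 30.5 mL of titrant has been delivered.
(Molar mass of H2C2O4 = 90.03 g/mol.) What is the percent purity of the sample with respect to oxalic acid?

77.1 %

H2C2O4 + 2 NaOH → Na2C2O4 + 2 H2O
n(NaOH) = 0.0305 L × 0.0724 mol/L = 2.21 × 10^-3 mol
From the 1:2 ratio, n(H2C2O4) = 1/2 × 2.21 × 10^-3 = 1.10 × 10^-3 mol
mass of H2C2O4 = 1.10 × 10^-3 × 90.03 g/mol = 0.0994 g
% H2C2O4 = 0.0994 / 0.129 × 100 = 77.1 %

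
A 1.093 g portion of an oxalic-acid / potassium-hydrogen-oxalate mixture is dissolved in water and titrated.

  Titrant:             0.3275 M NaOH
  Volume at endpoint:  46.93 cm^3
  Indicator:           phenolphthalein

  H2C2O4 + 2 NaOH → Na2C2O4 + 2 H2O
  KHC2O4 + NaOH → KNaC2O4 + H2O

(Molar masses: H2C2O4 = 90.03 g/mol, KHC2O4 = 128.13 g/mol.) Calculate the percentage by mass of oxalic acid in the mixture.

43.42 %

n(NaOH) = 0.04693 × 0.3275 = 0.01537 mol
Let x = n(H2C2O4), y = n(KHC2O4).
Titrant: 2x + 1y = 0.01537;  mass: 90.03x + 128.13y = 1.093
Solving, x = 5.272 × 10^-3 mol, y = 4.826 × 10^-3 mol
mass of H2C2O4 = 5.272 × 10^-3 × 90.03 = 0.4746 g
% H2C2O4 = 0.4746 / 1.093 × 100 = 43.42 %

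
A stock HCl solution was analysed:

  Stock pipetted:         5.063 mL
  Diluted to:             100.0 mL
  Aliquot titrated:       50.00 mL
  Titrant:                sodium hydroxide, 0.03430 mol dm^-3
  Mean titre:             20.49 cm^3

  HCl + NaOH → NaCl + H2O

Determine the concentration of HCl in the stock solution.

0.2776 mol/L

n(NaOH) = 0.02049 × 0.03430 = 7.028 × 10^-4 mol
n(HCl) in the aliquot = 7.028 × 10^-4 mol (1:1 ratio)
[HCl]_dilute = 7.028 × 10^-4 / 0.05000 = 0.01406 mol/L
Dilution factor = 100.0 / 5.063 = 19.75
[HCl]_stock = 0.01406 × 19.75 = 0.2776 mol/L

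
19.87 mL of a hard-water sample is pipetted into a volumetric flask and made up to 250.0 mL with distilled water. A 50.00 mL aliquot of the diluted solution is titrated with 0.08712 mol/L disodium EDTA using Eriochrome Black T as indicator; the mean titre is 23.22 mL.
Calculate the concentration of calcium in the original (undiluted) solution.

0.5090 mol/L

Ca^2+ + EDTA^4- → [Ca(EDTA)]^2-
n(EDTA) = 0.02322 × 0.08712 = 2.023 × 10^-3 mol
n(Ca2+) in the aliquot = 2.023 × 10^-3 mol (1:1 ratio)
[Ca2+]_dilute = 2.023 × 10^-3 / 0.05000 = 0.04046 mol/L
Dilution factor = 250.0 / 19.87 = 12.58
[Ca2+]_stock = 0.04046 × 12.58 = 0.5090 mol/L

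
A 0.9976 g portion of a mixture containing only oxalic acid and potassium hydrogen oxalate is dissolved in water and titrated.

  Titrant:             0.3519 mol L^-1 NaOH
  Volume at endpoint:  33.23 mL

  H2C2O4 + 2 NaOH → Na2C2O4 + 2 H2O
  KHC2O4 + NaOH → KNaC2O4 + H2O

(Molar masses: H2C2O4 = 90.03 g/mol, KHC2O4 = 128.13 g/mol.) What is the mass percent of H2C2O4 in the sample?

27.18 %

n(NaOH) = 0.03323 × 0.3519 = 0.01169 mol
Let x = n(H2C2O4), y = n(KHC2O4).
Titrant: 2x + 1y = 0.01169;  mass: 90.03x + 128.13y = 0.9976
Solving, x = 3.012 × 10^-3 mol, y = 5.669 × 10^-3 mol
mass of H2C2O4 = 3.012 × 10^-3 × 90.03 = 0.2712 g
% H2C2O4 = 0.2712 / 0.9976 × 100 = 27.18 %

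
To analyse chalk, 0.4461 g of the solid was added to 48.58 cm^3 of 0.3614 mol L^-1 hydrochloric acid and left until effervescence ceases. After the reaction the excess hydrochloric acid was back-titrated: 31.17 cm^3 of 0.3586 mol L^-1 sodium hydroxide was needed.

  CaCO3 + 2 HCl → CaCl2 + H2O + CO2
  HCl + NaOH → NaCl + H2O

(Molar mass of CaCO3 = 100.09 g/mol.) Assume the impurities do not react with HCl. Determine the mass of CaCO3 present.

n(HCl) added = 0.04858 × 0.3614 = 0.01756 mol
n(NaOH) used in back-titration = 0.03117 × 0.3586 = 0.01118 mol
n(HCl) left over = 0.01118 mol (1:1 ratio)
n(HCl) consumed by analyte = 0.01756 − 0.01118 = 6.379 × 10^-3 mol
From the 1:2 ratio, n(CaCO3) = 1/2 × 6.379 × 10^-3 = 3.190 × 10^-3 mol
mass of CaCO3 = 3.190 × 10^-3 × 100.09 = 0.3192 g

0.3192 g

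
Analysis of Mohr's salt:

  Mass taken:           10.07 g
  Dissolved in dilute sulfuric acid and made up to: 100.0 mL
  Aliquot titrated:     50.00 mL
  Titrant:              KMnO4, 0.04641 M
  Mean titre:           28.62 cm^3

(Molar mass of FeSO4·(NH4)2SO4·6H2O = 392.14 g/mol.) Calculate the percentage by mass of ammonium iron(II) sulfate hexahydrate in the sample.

51.72 %

MnO4^- + 5 Fe^2+ + 8 H^+ → Mn^2+ + 5 Fe^3+ + 4 H2O
n(KMnO4) per titration = 0.02862 × 0.04641 = 1.328 × 10^-3 mol
From the 5:1 ratio, n(FeSO4·(NH4)2SO4·6H2O) in each aliquot = 5/1 × 1.328 × 10^-3 = 6.641 × 10^-3 mol
n(FeSO4·(NH4)2SO4·6H2O) in the whole flask = 6.641 × 10^-3 × 100.0/50.00 = 0.01328 mol
mass of FeSO4·(NH4)2SO4·6H2O = 0.01328 × 392.14 = 5.209 g
% FeSO4·(NH4)2SO4·6H2O = 5.209 / 10.07 × 100 = 51.72 %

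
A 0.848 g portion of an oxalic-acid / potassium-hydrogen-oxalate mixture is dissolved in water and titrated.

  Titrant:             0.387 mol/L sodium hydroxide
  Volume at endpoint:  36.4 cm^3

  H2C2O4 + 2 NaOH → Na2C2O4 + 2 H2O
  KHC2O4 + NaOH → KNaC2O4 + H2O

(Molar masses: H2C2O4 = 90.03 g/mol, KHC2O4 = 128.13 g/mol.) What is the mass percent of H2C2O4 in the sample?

61.1 %

n(NaOH) = 0.0364 × 0.387 = 0.0141 mol
Let x = n(H2C2O4), y = n(KHC2O4).
Titrant: 2x + 1y = 0.0141;  mass: 90.03x + 128.13y = 0.848
Solving, x = 5.76 × 10^-3 mol, y = 2.57 × 10^-3 mol
mass of H2C2O4 = 5.76 × 10^-3 × 90.03 = 0.518 g
% H2C2O4 = 0.518 / 0.848 × 100 = 61.1 %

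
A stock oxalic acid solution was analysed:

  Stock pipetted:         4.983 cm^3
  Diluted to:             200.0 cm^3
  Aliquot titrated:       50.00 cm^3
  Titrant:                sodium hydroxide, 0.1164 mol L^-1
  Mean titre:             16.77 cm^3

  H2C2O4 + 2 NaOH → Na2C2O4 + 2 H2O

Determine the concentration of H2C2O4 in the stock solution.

n(NaOH) = 0.01677 × 0.1164 = 1.952 × 10^-3 mol
From the 1:2 ratio, n(H2C2O4) in the aliquot = 1/2 × 1.952 × 10^-3 = 9.760 × 10^-4 mol
[H2C2O4]_dilute = 9.760 × 10^-4 / 0.05000 = 0.01952 mol/L
Dilution factor = 200.0 / 4.983 = 40.14
[H2C2O4]_stock = 0.01952 × 40.14 = 0.7835 mol/L

0.7835 mol/L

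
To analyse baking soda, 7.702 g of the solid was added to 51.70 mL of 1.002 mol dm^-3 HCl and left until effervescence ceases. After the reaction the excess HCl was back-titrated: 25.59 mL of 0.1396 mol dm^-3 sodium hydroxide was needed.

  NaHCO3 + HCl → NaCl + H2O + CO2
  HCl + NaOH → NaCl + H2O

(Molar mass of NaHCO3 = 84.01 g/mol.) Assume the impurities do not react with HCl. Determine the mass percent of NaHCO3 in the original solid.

52.61 %

n(HCl) added = 0.05170 × 1.002 = 0.05180 mol
n(NaOH) used in back-titration = 0.02559 × 0.1396 = 3.572 × 10^-3 mol
n(HCl) left over = 3.572 × 10^-3 mol (1:1 ratio)
n(HCl) consumed by analyte = 0.05180 − 3.572 × 10^-3 = 0.04823 mol
n(NaHCO3) = 0.04823 mol (1:1 ratio)
mass of NaHCO3 = 0.04823 × 84.01 = 4.052 g
% NaHCO3 = 4.052 / 7.702 × 100 = 52.61 %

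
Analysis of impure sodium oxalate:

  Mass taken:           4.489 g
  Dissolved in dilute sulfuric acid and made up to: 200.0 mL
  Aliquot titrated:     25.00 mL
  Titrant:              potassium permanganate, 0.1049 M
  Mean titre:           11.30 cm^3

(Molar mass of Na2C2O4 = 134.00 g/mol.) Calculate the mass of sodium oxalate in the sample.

2 MnO4^- + 5 C2O4^2- + 16 H^+ → 2 Mn^2+ + 10 CO2 + 8 H2O
n(KMnO4) per titration = 0.01130 × 0.1049 = 1.185 × 10^-3 mol
From the 5:2 ratio, n(Na2C2O4) in each aliquot = 5/2 × 1.185 × 10^-3 = 2.963 × 10^-3 mol
n(Na2C2O4) in the whole flask = 2.963 × 10^-3 × 200.0/25.00 = 0.02371 mol
mass of Na2C2O4 = 0.02371 × 134.00 = 3.177 g

3.177 g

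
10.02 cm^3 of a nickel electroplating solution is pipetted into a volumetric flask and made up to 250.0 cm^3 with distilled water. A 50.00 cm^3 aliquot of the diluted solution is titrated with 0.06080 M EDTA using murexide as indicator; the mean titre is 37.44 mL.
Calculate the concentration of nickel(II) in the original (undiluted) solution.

1.136 M

Ni^2+ + EDTA^4- → [Ni(EDTA)]^2-
n(EDTA) = 0.03744 × 0.06080 = 2.276 × 10^-3 mol
n(Ni2+) in the aliquot = 2.276 × 10^-3 mol (1:1 ratio)
[Ni2+]_dilute = 2.276 × 10^-3 / 0.05000 = 0.04553 mol/L
Dilution factor = 250.0 / 10.02 = 24.95
[Ni2+]_stock = 0.04553 × 24.95 = 1.136 mol/L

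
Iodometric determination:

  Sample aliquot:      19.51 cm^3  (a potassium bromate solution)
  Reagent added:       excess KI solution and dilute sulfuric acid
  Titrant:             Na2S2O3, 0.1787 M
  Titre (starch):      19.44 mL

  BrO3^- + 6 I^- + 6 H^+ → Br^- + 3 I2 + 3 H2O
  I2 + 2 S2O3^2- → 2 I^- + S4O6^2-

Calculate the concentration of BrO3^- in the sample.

0.02968 M

n(S2O3^2-) = 0.01944 × 0.1787 = 3.474 × 10^-3 mol
n(I2) = n(S2O3^2-)/2 = 1.737 × 10^-3 mol
From the 1:3 ratio, n(BrO3^-) in the aliquot = 1/3 × 1.737 × 10^-3 = 5.790 × 10^-4 mol
[BrO3^-] = 5.790 × 10^-4 / 0.01951 = 0.02968 mol/L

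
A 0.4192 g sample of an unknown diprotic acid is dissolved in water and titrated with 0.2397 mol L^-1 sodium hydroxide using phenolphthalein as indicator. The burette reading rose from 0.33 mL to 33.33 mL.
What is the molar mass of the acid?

106.0 g/mol

n(NaOH) = 0.03300 L × 0.2397 mol/L = 7.910 × 10^-3 mol
From the 1:2 ratio, n(H2A) = 1/2 × 7.910 × 10^-3 = 3.955 × 10^-3 mol
M = m / n = 0.4192 g / 3.955 × 10^-3 mol = 106.0 g/mol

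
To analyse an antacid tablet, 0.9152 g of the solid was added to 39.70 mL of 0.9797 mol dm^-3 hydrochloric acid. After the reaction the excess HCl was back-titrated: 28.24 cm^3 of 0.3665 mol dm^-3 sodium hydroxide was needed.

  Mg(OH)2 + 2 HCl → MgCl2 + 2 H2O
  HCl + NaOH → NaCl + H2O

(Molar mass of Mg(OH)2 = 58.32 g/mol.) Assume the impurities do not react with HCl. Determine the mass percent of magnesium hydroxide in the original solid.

n(HCl) added = 0.03970 × 0.9797 = 0.03889 mol
n(NaOH) used in back-titration = 0.02824 × 0.3665 = 0.01035 mol
n(HCl) left over = 0.01035 mol (1:1 ratio)
n(HCl) consumed by analyte = 0.03889 − 0.01035 = 0.02854 mol
From the 1:2 ratio, n(Mg(OH)2) = 1/2 × 0.02854 = 0.01427 mol
mass of Mg(OH)2 = 0.01427 × 58.32 = 0.8323 g
% Mg(OH)2 = 0.8323 / 0.9152 × 100 = 90.95 %

90.95 %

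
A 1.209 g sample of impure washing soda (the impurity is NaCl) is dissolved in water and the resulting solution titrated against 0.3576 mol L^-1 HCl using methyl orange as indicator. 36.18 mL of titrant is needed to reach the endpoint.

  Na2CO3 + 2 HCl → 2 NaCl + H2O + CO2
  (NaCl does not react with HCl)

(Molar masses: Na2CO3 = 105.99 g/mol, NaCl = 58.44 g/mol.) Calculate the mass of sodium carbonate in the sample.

n(HCl) = 0.03618 × 0.3576 = 0.01294 mol
Let x = n(Na2CO3), y = n(NaCl).
Titrant: 2x = 0.01294;  mass: 105.99x + 58.44y = 1.209
Solving, x = 6.469 × 10^-3 mol, y = 8.955 × 10^-3 mol
mass of Na2CO3 = 6.469 × 10^-3 × 105.99 = 0.6856 g

0.6856 g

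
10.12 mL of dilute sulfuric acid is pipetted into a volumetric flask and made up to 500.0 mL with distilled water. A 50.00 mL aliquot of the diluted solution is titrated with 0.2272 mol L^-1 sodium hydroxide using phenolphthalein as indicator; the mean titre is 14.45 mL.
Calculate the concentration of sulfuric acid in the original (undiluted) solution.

H2SO4 + 2 NaOH → Na2SO4 + 2 H2O
n(NaOH) = 0.01445 × 0.2272 = 3.283 × 10^-3 mol
From the 1:2 ratio, n(H2SO4) in the aliquot = 1/2 × 3.283 × 10^-3 = 1.642 × 10^-3 mol
[H2SO4]_dilute = 1.642 × 10^-3 / 0.05000 = 0.03283 mol/L
Dilution factor = 500.0 / 10.12 = 49.41
[H2SO4]_stock = 0.03283 × 49.41 = 1.622 mol/L

1.622 mol/L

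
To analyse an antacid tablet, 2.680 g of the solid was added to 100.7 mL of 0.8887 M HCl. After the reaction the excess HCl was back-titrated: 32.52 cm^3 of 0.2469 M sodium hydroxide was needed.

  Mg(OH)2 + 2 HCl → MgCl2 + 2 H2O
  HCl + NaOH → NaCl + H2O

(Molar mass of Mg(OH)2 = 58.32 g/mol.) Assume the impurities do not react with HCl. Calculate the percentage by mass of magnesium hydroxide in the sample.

n(HCl) added = 0.1007 × 0.8887 = 0.08949 mol
n(NaOH) used in back-titration = 0.03252 × 0.2469 = 8.029 × 10^-3 mol
n(HCl) left over = 8.029 × 10^-3 mol (1:1 ratio)
n(HCl) consumed by analyte = 0.08949 − 8.029 × 10^-3 = 0.08146 mol
From the 1:2 ratio, n(Mg(OH)2) = 1/2 × 0.08146 = 0.04073 mol
mass of Mg(OH)2 = 0.04073 × 58.32 = 2.375 g
% Mg(OH)2 = 2.375 / 2.680 × 100 = 88.64 %

88.64 %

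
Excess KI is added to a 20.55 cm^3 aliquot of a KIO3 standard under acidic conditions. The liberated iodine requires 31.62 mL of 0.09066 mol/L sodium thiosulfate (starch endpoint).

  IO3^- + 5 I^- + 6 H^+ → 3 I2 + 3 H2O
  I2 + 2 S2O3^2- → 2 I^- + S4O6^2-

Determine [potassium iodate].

n(S2O3^2-) = 0.03162 × 0.09066 = 2.867 × 10^-3 mol
n(I2) = n(S2O3^2-)/2 = 1.433 × 10^-3 mol
From the 1:3 ratio, n(IO3^-) in the aliquot = 1/3 × 1.433 × 10^-3 = 4.778 × 10^-4 mol
[IO3^-] = 4.778 × 10^-4 / 0.02055 = 0.02325 mol/L

0.02325 mol/L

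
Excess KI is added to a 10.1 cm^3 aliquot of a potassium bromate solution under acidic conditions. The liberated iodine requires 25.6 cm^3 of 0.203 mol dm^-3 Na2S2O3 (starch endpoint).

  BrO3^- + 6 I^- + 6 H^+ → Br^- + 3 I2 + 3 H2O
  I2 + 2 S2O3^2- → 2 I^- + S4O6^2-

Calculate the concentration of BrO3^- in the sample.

n(S2O3^2-) = 0.0256 × 0.203 = 5.20 × 10^-3 mol
n(I2) = n(S2O3^2-)/2 = 2.60 × 10^-3 mol
From the 1:3 ratio, n(BrO3^-) in the aliquot = 1/3 × 2.60 × 10^-3 = 8.66 × 10^-4 mol
[BrO3^-] = 8.66 × 10^-4 / 0.0101 = 0.0858 mol/L

0.0858 mol/L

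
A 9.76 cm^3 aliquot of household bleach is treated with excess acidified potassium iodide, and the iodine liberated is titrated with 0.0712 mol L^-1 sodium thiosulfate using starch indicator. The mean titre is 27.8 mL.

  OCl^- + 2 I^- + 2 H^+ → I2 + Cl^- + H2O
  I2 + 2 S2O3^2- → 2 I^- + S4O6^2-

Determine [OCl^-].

n(S2O3^2-) = 0.0278 × 0.0712 = 1.98 × 10^-3 mol
n(I2) = n(S2O3^2-)/2 = 9.90 × 10^-4 mol
n(OCl^-) in the aliquot = 9.90 × 10^-4 mol (1:1 ratio)
[OCl^-] = 9.90 × 10^-4 / 0.00976 = 0.101 mol/L

0.101 mol/L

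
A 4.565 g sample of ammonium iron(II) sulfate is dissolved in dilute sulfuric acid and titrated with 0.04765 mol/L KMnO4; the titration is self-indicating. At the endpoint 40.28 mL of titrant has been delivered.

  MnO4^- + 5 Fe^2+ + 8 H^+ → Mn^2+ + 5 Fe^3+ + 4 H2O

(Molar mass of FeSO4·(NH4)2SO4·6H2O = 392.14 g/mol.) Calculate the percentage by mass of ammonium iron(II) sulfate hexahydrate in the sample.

n(KMnO4) = 0.04028 L × 0.04765 mol/L = 1.919 × 10^-3 mol
From the 5:1 ratio, n(FeSO4·(NH4)2SO4·6H2O) = 5/1 × 1.919 × 10^-3 = 9.597 × 10^-3 mol
mass of FeSO4·(NH4)2SO4·6H2O = 9.597 × 10^-3 × 392.14 g/mol = 3.763 g
% FeSO4·(NH4)2SO4·6H2O = 3.763 / 4.565 × 100 = 82.44 %

82.44 %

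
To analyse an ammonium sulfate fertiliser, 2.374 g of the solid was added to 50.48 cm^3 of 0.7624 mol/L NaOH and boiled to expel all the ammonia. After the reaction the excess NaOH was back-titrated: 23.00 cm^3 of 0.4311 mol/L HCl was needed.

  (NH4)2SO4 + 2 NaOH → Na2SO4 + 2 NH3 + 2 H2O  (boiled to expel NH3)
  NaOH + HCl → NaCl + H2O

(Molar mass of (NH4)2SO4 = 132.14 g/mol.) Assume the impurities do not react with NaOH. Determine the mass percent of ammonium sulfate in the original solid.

79.51 %

n(NaOH) added = 0.05048 × 0.7624 = 0.03849 mol
n(HCl) used in back-titration = 0.02300 × 0.4311 = 9.915 × 10^-3 mol
n(NaOH) left over = 9.915 × 10^-3 mol (1:1 ratio)
n(NaOH) consumed by analyte = 0.03849 − 9.915 × 10^-3 = 0.02857 mol
From the 1:2 ratio, n((NH4)2SO4) = 1/2 × 0.02857 = 0.01429 mol
mass of (NH4)2SO4 = 0.01429 × 132.14 = 1.888 g
% (NH4)2SO4 = 1.888 / 2.374 × 100 = 79.51 %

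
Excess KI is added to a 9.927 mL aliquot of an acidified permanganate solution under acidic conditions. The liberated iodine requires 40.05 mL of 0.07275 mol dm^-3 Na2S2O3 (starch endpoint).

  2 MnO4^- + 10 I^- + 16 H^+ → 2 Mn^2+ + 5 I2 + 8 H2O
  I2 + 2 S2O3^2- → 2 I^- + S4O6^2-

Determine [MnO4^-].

n(S2O3^2-) = 0.04005 × 0.07275 = 2.914 × 10^-3 mol
n(I2) = n(S2O3^2-)/2 = 1.457 × 10^-3 mol
From the 2:5 ratio, n(MnO4^-) in the aliquot = 2/5 × 1.457 × 10^-3 = 5.827 × 10^-4 mol
[MnO4^-] = 5.827 × 10^-4 / 0.009927 = 0.05870 mol/L

0.05870 mol/L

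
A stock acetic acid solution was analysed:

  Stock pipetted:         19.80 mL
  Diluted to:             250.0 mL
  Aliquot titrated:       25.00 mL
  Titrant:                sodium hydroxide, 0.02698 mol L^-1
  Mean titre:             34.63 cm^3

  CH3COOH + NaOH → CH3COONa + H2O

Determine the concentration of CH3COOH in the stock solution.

0.4719 mol/L

n(NaOH) = 0.03463 × 0.02698 = 9.343 × 10^-4 mol
n(CH3COOH) in the aliquot = 9.343 × 10^-4 mol (1:1 ratio)
[CH3COOH]_dilute = 9.343 × 10^-4 / 0.02500 = 0.03737 mol/L
Dilution factor = 250.0 / 19.80 = 12.63
[CH3COOH]_stock = 0.03737 × 12.63 = 0.4719 mol/L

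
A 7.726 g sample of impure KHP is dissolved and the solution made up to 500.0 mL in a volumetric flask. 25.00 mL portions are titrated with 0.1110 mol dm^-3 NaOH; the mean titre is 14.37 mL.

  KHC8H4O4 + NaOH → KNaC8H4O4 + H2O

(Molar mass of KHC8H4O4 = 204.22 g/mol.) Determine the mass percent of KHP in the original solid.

n(NaOH) per titration = 0.01437 × 0.1110 = 1.595 × 10^-3 mol
n(KHC8H4O4) in each aliquot = 1.595 × 10^-3 mol (1:1 ratio)
n(KHC8H4O4) in the whole flask = 1.595 × 10^-3 × 500.0/25.00 = 0.03190 mol
mass of KHC8H4O4 = 0.03190 × 204.22 = 6.515 g
% KHC8H4O4 = 6.515 / 7.726 × 100 = 84.32 %

84.32 %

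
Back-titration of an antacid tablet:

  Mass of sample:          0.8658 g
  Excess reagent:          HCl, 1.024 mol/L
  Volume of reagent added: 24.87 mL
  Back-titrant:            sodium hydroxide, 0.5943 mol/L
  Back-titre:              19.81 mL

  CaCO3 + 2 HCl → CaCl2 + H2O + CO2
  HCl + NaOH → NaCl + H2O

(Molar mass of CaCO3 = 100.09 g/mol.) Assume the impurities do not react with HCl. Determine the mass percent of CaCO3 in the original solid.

n(HCl) added = 0.02487 × 1.024 = 0.02547 mol
n(NaOH) used in back-titration = 0.01981 × 0.5943 = 0.01177 mol
n(HCl) left over = 0.01177 mol (1:1 ratio)
n(HCl) consumed by analyte = 0.02547 − 0.01177 = 0.01369 mol
From the 1:2 ratio, n(CaCO3) = 1/2 × 0.01369 = 6.847 × 10^-3 mol
mass of CaCO3 = 6.847 × 10^-3 × 100.09 = 0.6853 g
% CaCO3 = 0.6853 / 0.8658 × 100 = 79.15 %

79.15 %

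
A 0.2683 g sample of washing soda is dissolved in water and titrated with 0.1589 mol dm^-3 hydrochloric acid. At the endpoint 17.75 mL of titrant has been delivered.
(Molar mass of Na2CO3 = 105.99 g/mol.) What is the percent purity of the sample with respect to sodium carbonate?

Na2CO3 + 2 HCl → 2 NaCl + H2O + CO2
n(HCl) = 0.01775 L × 0.1589 mol/L = 2.820 × 10^-3 mol
From the 1:2 ratio, n(Na2CO3) = 1/2 × 2.820 × 10^-3 = 1.410 × 10^-3 mol
mass of Na2CO3 = 1.410 × 10^-3 × 105.99 g/mol = 0.1495 g
% Na2CO3 = 0.1495 / 0.2683 × 100 = 55.71 %

55.71 %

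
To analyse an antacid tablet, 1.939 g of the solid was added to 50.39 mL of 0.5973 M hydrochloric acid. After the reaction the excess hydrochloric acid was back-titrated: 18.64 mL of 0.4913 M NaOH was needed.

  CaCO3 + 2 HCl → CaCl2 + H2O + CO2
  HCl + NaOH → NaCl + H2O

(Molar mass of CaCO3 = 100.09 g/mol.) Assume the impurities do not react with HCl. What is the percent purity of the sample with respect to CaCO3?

54.05 %

n(HCl) added = 0.05039 × 0.5973 = 0.03010 mol
n(NaOH) used in back-titration = 0.01864 × 0.4913 = 9.158 × 10^-3 mol
n(HCl) left over = 9.158 × 10^-3 mol (1:1 ratio)
n(HCl) consumed by analyte = 0.03010 − 9.158 × 10^-3 = 0.02094 mol
From the 1:2 ratio, n(CaCO3) = 1/2 × 0.02094 = 0.01047 mol
mass of CaCO3 = 0.01047 × 100.09 = 1.048 g
% CaCO3 = 1.048 / 1.939 × 100 = 54.05 %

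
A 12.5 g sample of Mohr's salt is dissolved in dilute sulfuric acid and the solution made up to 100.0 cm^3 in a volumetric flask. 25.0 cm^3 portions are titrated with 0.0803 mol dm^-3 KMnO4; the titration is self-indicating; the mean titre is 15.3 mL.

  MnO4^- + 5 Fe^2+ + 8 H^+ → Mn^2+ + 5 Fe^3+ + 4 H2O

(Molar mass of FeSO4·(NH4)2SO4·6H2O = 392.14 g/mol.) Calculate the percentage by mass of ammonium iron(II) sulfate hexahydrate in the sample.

n(KMnO4) per titration = 0.0153 × 0.0803 = 1.23 × 10^-3 mol
From the 5:1 ratio, n(FeSO4·(NH4)2SO4·6H2O) in each aliquot = 5/1 × 1.23 × 10^-3 = 6.14 × 10^-3 mol
n(FeSO4·(NH4)2SO4·6H2O) in the whole flask = 6.14 × 10^-3 × 100.0/25.0 = 0.0246 mol
mass of FeSO4·(NH4)2SO4·6H2O = 0.0246 × 392.14 = 9.64 g
% FeSO4·(NH4)2SO4·6H2O = 9.64 / 12.5 × 100 = 77.1 %

77.1 %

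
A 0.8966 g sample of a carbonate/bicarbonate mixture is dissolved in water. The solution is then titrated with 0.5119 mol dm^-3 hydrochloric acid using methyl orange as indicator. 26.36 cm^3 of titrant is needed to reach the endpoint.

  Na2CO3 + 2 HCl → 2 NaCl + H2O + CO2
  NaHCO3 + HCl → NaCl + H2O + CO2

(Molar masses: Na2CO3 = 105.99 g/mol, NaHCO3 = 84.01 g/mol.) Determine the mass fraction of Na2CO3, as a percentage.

n(HCl) = 0.02636 × 0.5119 = 0.01349 mol
Let x = n(Na2CO3), y = n(NaHCO3).
Titrant: 2x + 1y = 0.01349;  mass: 105.99x + 84.01y = 0.8966
Solving, x = 3.821 × 10^-3 mol, y = 5.852 × 10^-3 mol
mass of Na2CO3 = 3.821 × 10^-3 × 105.99 = 0.4050 g
% Na2CO3 = 0.4050 / 0.8966 × 100 = 45.17 %

45.17 %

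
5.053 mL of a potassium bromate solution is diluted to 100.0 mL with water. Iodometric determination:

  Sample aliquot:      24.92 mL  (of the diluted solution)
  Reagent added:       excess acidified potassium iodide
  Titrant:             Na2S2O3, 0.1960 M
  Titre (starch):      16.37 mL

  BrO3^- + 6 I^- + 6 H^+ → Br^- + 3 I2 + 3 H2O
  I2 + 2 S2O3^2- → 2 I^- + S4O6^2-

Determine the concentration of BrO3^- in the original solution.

n(S2O3^2-) = 0.01637 × 0.1960 = 3.209 × 10^-3 mol
n(I2) = n(S2O3^2-)/2 = 1.604 × 10^-3 mol
From the 1:3 ratio, n(BrO3^-) in the aliquot = 1/3 × 1.604 × 10^-3 = 5.348 × 10^-4 mol
[BrO3^-]_dilute = 5.348 × 10^-4 / 0.02492 = 0.02146 mol/L
[BrO3^-]_original = 0.02146 × 100.0/5.053 = 0.4247 mol/L

0.4247 M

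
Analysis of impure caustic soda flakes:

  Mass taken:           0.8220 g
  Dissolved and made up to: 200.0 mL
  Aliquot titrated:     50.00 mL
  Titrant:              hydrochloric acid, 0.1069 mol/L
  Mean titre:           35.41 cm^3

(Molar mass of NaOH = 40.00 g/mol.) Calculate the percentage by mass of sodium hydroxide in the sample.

73.68 %

NaOH + HCl → NaCl + H2O
n(HCl) per titration = 0.03541 × 0.1069 = 3.785 × 10^-3 mol
n(NaOH) in each aliquot = 3.785 × 10^-3 mol (1:1 ratio)
n(NaOH) in the whole flask = 3.785 × 10^-3 × 200.0/50.00 = 0.01514 mol
mass of NaOH = 0.01514 × 40.00 = 0.6057 g
% NaOH = 0.6057 / 0.8220 × 100 = 73.68 %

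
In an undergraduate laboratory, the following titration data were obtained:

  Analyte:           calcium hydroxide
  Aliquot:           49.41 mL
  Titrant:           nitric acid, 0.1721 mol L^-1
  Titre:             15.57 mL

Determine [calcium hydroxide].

0.02712 mol/L

Ca(OH)2 + 2 HNO3 → Ca(NO3)2 + 2 H2O
n(HNO3) = 0.01557 L × 0.1721 mol/L = 2.680 × 10^-3 mol
From the 1:2 mole ratio, n(Ca(OH)2) = 1/2 × 2.680 × 10^-3 = 1.340 × 10^-3 mol
[Ca(OH)2] = 1.340 × 10^-3 mol / 0.04941 L = 0.02712 mol/L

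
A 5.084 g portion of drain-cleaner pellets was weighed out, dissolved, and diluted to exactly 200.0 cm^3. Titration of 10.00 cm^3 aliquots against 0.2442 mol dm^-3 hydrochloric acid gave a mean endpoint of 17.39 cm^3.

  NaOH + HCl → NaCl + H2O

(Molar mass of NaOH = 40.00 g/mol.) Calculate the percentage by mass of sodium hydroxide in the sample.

n(HCl) per titration = 0.01739 × 0.2442 = 4.247 × 10^-3 mol
n(NaOH) in each aliquot = 4.247 × 10^-3 mol (1:1 ratio)
n(NaOH) in the whole flask = 4.247 × 10^-3 × 200.0/10.00 = 0.08493 mol
mass of NaOH = 0.08493 × 40.00 = 3.397 g
% NaOH = 3.397 / 5.084 × 100 = 66.82 %

66.82 %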